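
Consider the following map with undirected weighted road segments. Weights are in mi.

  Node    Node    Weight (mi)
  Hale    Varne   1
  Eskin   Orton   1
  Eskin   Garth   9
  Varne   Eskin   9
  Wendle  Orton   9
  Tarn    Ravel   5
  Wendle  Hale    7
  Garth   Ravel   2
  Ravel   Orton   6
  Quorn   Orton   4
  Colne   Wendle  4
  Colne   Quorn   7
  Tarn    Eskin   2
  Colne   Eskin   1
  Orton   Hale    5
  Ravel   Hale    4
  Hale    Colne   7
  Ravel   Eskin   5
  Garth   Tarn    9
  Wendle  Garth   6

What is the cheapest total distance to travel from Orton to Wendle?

6 mi

Candidate routes:
Orton → Eskin → Colne → Wendle: 1+1+4 = 6
Orton → Wendle: 9 = 9
Cheapest is Orton → Eskin → Colne → Wendle at 6 mi.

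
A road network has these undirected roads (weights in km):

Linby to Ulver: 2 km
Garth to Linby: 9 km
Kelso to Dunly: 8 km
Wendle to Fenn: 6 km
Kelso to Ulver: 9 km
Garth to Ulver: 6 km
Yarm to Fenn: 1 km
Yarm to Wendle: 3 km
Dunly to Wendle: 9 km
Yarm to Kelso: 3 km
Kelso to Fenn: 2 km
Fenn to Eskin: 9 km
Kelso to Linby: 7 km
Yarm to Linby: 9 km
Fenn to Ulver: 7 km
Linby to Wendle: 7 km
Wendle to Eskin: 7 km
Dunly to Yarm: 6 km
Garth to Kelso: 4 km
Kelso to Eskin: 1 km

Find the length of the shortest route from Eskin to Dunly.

9 km

Compare a few routes:
Eskin - Kelso - Yarm - Dunly: 1+3+6 = 10
Eskin - Kelso - Fenn - Yarm - Dunly: 1+2+1+6 = 10
Eskin - Kelso - Fenn - Yarm - Wendle - Dunly: 1+2+1+3+9 = 16
Eskin - Kelso - Dunly: 1+8 = 9
The minimum is 9 km via Eskin - Kelso - Dunly.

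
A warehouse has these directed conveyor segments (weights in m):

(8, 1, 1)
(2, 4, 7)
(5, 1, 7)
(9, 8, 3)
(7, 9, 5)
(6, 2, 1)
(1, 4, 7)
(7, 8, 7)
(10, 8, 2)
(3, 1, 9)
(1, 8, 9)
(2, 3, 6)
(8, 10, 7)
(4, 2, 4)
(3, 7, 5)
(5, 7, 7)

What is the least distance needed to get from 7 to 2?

19 m

Shortest distances from 7:
7: 0
9: 5  (via 7)
8: 7  (via 7)
1: 8  (via 8)
10: 14  (via 8)
4: 15  (via 1)
2: 19  (via 4)
Shortest route: 7 → 8 → 1 → 4 → 2 = 19 m.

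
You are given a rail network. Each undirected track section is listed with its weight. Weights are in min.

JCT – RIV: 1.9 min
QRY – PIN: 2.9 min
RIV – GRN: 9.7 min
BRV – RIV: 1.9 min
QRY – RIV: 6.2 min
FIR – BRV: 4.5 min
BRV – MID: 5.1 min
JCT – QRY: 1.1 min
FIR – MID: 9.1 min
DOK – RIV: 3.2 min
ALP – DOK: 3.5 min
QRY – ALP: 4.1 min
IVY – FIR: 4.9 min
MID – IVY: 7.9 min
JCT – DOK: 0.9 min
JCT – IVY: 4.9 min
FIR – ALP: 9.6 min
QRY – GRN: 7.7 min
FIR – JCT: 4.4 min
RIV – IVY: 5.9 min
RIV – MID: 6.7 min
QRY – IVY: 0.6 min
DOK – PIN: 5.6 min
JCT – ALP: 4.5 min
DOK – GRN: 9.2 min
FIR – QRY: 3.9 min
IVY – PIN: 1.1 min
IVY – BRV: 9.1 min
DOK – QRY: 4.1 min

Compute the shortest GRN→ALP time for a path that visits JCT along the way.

Best GRN to JCT: GRN → QRY → JCT costing 8.8
Shortest JCT→ALP: JCT → DOK → ALP = 4.4
Total via JCT: 8.8 + 4.4 = 13.2 min.

13.2 min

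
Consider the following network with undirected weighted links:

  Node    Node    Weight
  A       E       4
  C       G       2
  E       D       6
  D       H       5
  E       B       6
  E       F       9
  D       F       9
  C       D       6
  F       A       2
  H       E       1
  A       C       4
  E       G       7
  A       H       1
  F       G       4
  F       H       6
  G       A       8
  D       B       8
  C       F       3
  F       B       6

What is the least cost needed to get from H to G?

7

Candidate routes:
H → A → F → C → G: 1+2+3+2 = 8
H → A → F → G: 1+2+4 = 7
The minimum is 7 via H → A → F → G.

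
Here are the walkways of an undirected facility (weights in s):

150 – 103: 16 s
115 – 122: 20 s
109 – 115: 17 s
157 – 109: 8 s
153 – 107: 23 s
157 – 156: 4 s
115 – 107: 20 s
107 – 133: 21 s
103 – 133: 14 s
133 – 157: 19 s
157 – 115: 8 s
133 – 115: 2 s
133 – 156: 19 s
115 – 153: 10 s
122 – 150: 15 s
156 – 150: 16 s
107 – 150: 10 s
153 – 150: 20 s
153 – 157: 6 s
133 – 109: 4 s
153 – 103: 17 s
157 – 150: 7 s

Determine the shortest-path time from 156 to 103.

Candidate routes:
156 - 157 - 109 - 133 - 103: 4+8+4+14 = 30
156 - 157 - 153 - 103: 4+6+17 = 27
156 - 157 - 115 - 133 - 103: 4+8+2+14 = 28
Cheapest is 156 - 157 - 153 - 103 at 27 s.

27 s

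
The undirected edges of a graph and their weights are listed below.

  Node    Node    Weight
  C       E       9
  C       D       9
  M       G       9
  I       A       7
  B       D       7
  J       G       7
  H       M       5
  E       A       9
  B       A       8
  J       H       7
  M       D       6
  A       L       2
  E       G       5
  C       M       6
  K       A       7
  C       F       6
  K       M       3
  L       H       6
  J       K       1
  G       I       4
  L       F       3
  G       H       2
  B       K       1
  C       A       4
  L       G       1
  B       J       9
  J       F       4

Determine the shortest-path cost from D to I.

17

Settle nodes by increasing distance from D:
D: 0
M: 6  (via D)
B: 7  (via D)
K: 8  (via B)
C: 9  (via D)
J: 9  (via K)
H: 11  (via M)
A: 13  (via C)
F: 13  (via J)
G: 13  (via H)
L: 14  (via G)
I: 17  (via G)
Shortest route: D → M → H → G → I = 17.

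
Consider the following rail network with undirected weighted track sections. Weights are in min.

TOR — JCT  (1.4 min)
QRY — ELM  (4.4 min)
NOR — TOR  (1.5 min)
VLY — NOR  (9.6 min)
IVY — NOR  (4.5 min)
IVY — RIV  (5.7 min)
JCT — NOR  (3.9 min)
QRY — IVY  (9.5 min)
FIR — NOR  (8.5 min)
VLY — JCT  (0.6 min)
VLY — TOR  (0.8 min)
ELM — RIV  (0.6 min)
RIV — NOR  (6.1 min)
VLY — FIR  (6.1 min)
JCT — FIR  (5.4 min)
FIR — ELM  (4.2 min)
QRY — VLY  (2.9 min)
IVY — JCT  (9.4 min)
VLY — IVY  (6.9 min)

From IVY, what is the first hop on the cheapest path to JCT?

NOR

Enumerating some paths:
IVY - VLY - JCT: 6.9+0.6 = 7.5
IVY - NOR - TOR - JCT: 4.5+1.5+1.4 = 7.4
The minimum is 7.4 min via IVY - NOR - TOR - JCT.
So from IVY the first move is to NOR.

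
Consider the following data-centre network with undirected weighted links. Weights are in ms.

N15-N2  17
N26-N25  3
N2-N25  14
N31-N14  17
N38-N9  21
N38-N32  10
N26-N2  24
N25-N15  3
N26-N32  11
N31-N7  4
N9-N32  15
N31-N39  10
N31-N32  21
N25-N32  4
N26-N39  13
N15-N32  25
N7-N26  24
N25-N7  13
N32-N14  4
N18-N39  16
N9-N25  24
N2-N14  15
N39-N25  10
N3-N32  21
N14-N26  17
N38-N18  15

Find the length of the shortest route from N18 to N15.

29 ms

Settle nodes by increasing distance from N18:
N18: 0
N38: 15  (via N18)
N39: 16  (via N18)
N32: 25  (via N38)
N31: 26  (via N39)
N25: 26  (via N39)
N15: 29  (via N25)
Shortest route: N18 → N39 → N25 → N15 = 29 ms.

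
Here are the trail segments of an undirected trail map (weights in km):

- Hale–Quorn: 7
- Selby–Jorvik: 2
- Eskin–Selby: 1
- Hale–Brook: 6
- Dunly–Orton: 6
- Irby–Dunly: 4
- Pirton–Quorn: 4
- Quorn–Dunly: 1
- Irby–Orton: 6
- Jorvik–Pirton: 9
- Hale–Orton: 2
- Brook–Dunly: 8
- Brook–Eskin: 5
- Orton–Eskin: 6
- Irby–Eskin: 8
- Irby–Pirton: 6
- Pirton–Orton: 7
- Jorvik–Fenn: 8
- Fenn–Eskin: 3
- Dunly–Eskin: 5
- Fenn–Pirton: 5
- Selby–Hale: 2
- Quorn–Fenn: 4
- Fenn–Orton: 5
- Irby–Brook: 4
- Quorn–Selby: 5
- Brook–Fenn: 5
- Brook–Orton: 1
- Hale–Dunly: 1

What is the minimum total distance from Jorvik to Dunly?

5 km

Settle nodes by increasing distance from Jorvik:
Jorvik: 0
Selby: 2  (via Jorvik)
Eskin: 3  (via Selby)
Hale: 4  (via Selby)
Dunly: 5  (via Hale)
Shortest route: Jorvik → Selby → Hale → Dunly = 5 km.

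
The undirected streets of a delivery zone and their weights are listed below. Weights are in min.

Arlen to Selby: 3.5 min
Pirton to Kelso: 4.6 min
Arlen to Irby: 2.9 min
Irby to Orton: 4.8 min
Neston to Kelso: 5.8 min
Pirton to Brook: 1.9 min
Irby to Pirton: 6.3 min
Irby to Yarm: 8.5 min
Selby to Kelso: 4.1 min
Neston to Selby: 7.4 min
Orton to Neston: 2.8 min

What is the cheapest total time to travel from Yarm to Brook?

16.7 min

Enumerating some paths:
Yarm - Irby - Arlen - Selby - Kelso - Pirton - Brook: 8.5+2.9+3.5+4.1+4.6+1.9 = 25.5
Yarm - Irby - Orton - Neston - Selby - Kelso - Pirton - Brook: 8.5+4.8+2.8+7.4+4.1+4.6+1.9 = 34.1
Yarm - Irby - Orton - Neston - Kelso - Pirton - Brook: 8.5+4.8+2.8+5.8+4.6+1.9 = 28.4
Yarm - Irby - Pirton - Brook: 8.5+6.3+1.9 = 16.7
Cheapest is Yarm - Irby - Pirton - Brook at 16.7 min.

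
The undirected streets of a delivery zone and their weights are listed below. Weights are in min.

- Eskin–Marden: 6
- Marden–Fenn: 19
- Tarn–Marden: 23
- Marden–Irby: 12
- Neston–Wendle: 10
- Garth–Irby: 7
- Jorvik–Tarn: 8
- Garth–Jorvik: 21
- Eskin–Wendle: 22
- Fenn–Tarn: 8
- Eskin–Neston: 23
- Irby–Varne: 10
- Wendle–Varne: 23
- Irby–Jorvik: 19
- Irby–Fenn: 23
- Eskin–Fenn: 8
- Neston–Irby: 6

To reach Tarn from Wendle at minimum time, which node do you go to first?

Enumerating some paths:
Wendle - Eskin - Fenn - Tarn: 22+8+8 = 38
Wendle - Neston - Irby - Jorvik - Tarn: 10+6+19+8 = 43
The minimum is 38 min via Wendle - Eskin - Fenn - Tarn.
So from Wendle the first move is to Eskin.

Eskin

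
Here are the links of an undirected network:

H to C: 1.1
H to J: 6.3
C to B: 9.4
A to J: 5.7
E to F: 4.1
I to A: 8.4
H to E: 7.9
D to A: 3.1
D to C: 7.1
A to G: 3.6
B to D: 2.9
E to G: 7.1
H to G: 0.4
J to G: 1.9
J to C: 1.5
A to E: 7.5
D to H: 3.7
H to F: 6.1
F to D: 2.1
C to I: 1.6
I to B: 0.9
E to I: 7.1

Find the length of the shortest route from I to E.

7.1

Enumerating some paths:
I–E: 7.1 = 7.1
I–C–H–G–E: 1.6+1.1+0.4+7.1 = 10.2
I–C–H–E: 1.6+1.1+7.9 = 10.6
I–B–D–F–E: 0.9+2.9+2.1+4.1 = 10
The minimum is 7.1 via I–E.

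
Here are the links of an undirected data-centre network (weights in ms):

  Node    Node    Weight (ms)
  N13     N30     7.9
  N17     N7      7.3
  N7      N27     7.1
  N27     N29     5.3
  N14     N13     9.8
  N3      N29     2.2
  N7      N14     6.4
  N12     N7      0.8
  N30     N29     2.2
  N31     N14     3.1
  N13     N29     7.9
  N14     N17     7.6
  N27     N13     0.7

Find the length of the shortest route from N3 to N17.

21.9 ms

Compare a few routes:
N3–N29–N27–N7–N17: 2.2+5.3+7.1+7.3 = 21.9
N3–N29–N13–N27–N7–N17: 2.2+7.9+0.7+7.1+7.3 = 25.2
N3–N29–N27–N13–N14–N17: 2.2+5.3+0.7+9.8+7.6 = 25.6
Cheapest is N3–N29–N27–N7–N17 at 21.9 ms.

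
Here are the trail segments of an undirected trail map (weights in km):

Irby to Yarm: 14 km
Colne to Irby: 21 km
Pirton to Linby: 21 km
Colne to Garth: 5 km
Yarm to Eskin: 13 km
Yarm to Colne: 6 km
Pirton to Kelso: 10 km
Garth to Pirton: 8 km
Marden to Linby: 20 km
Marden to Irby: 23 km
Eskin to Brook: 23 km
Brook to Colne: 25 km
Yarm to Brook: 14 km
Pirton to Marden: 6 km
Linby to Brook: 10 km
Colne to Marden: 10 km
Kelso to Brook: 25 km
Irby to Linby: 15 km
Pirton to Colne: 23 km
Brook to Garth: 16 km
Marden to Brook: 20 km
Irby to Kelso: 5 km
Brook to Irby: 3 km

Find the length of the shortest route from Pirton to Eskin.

32 km

Settle nodes by increasing distance from Pirton:
Pirton: 0
Marden: 6  (via Pirton)
Garth: 8  (via Pirton)
Kelso: 10  (via Pirton)
Colne: 13  (via Garth)
Irby: 15  (via Kelso)
Brook: 18  (via Irby)
Yarm: 19  (via Colne)
Linby: 21  (via Pirton)
Eskin: 32  (via Yarm)
Shortest route: Pirton → Garth → Colne → Yarm → Eskin = 32 km.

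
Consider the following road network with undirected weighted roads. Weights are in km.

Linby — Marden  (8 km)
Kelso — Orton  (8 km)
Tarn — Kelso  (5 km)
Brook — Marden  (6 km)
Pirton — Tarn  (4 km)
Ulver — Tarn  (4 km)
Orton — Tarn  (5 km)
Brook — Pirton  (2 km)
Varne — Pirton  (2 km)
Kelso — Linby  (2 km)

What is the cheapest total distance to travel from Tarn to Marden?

Compare a few routes:
Tarn–Orton–Kelso–Linby–Marden: 5+8+2+8 = 23
Tarn–Pirton–Brook–Marden: 4+2+6 = 12
Tarn–Kelso–Linby–Marden: 5+2+8 = 15
Cheapest is Tarn–Pirton–Brook–Marden at 12 km.

12 km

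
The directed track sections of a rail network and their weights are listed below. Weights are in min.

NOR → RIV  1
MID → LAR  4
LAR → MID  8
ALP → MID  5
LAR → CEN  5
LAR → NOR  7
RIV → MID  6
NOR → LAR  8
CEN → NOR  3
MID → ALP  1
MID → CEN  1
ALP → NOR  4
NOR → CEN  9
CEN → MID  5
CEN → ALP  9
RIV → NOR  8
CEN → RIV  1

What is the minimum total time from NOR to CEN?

8 min

Enumerating some paths:
NOR → RIV → MID → CEN: 1+6+1 = 8
NOR → CEN: 9 = 9
NOR → LAR → CEN: 8+5 = 13
The minimum is 8 min via NOR → RIV → MID → CEN.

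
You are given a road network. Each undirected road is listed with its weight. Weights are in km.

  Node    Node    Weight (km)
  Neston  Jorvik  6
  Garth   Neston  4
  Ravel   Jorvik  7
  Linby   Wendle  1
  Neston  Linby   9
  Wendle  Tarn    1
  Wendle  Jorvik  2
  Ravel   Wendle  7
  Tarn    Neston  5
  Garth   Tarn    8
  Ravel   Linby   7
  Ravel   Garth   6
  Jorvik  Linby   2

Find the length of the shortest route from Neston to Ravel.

10 km

Compare a few routes:
Neston → Tarn → Wendle → Linby → Ravel: 5+1+1+7 = 14
Neston → Jorvik → Ravel: 6+7 = 13
Neston → Tarn → Wendle → Ravel: 5+1+7 = 13
Neston → Garth → Ravel: 4+6 = 10
The minimum is 10 km via Neston → Garth → Ravel.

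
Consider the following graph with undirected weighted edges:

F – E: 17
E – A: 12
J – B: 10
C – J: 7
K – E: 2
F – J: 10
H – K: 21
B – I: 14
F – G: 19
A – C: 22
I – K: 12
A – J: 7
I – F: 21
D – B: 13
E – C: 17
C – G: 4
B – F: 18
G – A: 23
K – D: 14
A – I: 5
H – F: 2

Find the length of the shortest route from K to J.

21

Compare a few routes:
K - E - A - J: 2+12+7 = 21
K - E - C - J: 2+17+7 = 26
K - I - A - J: 12+5+7 = 24
Cheapest is K - E - A - J at 21.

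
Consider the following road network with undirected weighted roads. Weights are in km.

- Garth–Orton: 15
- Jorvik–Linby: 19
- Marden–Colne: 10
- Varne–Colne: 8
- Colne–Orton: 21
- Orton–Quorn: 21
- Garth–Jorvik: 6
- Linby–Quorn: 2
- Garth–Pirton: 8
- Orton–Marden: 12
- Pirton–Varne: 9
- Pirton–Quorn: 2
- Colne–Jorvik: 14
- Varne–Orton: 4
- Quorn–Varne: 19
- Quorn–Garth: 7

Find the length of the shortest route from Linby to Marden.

Enumerating some paths:
Linby–Quorn–Pirton–Varne–Colne–Marden: 2+2+9+8+10 = 31
Linby–Quorn–Pirton–Varne–Orton–Marden: 2+2+9+4+12 = 29
Cheapest is Linby–Quorn–Pirton–Varne–Orton–Marden at 29 km.

29 km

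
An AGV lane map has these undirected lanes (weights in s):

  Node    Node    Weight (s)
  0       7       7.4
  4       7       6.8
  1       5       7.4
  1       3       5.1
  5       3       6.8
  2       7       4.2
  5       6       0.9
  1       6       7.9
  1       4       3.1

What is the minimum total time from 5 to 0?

24.7 s

Candidate routes:
5–3–1–4–7–0: 6.8+5.1+3.1+6.8+7.4 = 29.2
5–1–4–7–0: 7.4+3.1+6.8+7.4 = 24.7
5–6–1–4–7–0: 0.9+7.9+3.1+6.8+7.4 = 26.1
The minimum is 24.7 s via 5–1–4–7–0.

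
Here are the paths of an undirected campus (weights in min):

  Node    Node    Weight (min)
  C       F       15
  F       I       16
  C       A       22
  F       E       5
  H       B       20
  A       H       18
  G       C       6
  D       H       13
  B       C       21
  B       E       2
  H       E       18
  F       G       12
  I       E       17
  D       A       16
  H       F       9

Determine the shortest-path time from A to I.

43 min

Shortest distances from A:
A: 0
D: 16  (via A)
H: 18  (via A)
C: 22  (via A)
F: 27  (via H)
G: 28  (via C)
E: 32  (via F)
B: 34  (via E)
I: 43  (via F)
Shortest route: A–H–F–I = 43 min.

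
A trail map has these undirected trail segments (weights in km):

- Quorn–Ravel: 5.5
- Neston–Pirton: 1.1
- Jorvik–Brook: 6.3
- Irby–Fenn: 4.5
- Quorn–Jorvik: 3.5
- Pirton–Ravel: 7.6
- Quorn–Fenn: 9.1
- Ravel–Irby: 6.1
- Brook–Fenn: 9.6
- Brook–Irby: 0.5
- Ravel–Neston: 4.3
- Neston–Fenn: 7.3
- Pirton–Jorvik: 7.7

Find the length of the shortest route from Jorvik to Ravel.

9 km

Running Dijkstra from Jorvik:
Jorvik: 0
Quorn: 3.5  (via Jorvik)
Brook: 6.3  (via Jorvik)
Irby: 6.8  (via Brook)
Pirton: 7.7  (via Jorvik)
Neston: 8.8  (via Pirton)
Ravel: 9  (via Quorn)
Shortest route: Jorvik–Quorn–Ravel = 9 km.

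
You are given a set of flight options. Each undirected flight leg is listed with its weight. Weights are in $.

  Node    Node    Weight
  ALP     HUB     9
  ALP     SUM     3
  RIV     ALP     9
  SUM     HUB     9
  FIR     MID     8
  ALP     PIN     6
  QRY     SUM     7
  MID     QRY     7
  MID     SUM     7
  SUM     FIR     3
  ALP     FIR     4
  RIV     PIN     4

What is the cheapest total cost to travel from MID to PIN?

Running Dijkstra from MID:
MID: 0
SUM: 7  (via MID)
QRY: 7  (via MID)
FIR: 8  (via MID)
ALP: 10  (via SUM)
PIN: 16  (via ALP)
Shortest route: MID → SUM → ALP → PIN = $16.

$16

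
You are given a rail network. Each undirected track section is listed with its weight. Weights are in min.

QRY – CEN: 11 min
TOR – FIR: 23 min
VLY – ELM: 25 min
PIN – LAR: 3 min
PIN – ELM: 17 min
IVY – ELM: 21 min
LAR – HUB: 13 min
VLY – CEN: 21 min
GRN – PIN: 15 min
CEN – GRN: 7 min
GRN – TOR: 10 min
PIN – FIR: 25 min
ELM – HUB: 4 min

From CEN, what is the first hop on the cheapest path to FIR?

Candidate routes:
CEN–VLY–ELM–PIN–FIR: 21+25+17+25 = 88
CEN–GRN–TOR–FIR: 7+10+23 = 40
CEN–GRN–PIN–FIR: 7+15+25 = 47
CEN–VLY–ELM–HUB–LAR–PIN–FIR: 21+25+4+13+3+25 = 91
Cheapest is CEN–GRN–TOR–FIR at 40 min.
So from CEN the first move is to GRN.

GRN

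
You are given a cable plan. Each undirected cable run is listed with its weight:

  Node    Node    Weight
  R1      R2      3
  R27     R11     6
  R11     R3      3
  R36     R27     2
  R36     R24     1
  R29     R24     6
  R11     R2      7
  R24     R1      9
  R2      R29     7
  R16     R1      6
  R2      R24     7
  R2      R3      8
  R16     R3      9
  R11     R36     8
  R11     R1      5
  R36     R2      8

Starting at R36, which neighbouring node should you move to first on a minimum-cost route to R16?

R24

Candidate routes:
R36 - R24 - R2 - R1 - R16: 1+7+3+6 = 17
R36 - R24 - R1 - R16: 1+9+6 = 16
R36 - R2 - R1 - R16: 8+3+6 = 17
The minimum is 16 via R36 - R24 - R1 - R16.
So from R36 the first move is to R24.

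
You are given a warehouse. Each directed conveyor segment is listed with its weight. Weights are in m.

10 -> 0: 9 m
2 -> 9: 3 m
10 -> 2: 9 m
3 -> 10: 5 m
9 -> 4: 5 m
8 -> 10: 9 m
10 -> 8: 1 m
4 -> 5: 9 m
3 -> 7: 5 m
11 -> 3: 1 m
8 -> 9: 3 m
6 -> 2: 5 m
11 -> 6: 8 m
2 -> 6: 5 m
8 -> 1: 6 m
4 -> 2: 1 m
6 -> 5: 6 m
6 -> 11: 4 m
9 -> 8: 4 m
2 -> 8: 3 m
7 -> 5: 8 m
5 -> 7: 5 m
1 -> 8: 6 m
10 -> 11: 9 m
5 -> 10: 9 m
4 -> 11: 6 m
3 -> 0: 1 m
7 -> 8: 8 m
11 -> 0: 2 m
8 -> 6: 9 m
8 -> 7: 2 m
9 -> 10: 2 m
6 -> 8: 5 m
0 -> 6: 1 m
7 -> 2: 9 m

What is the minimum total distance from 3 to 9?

9 m

Running Dijkstra from 3:
3: 0
0: 1  (via 3)
6: 2  (via 0)
7: 5  (via 3)
10: 5  (via 3)
8: 6  (via 10)
11: 6  (via 6)
2: 7  (via 6)
5: 8  (via 6)
9: 9  (via 8)
Shortest route: 3 → 10 → 8 → 9 = 9 m.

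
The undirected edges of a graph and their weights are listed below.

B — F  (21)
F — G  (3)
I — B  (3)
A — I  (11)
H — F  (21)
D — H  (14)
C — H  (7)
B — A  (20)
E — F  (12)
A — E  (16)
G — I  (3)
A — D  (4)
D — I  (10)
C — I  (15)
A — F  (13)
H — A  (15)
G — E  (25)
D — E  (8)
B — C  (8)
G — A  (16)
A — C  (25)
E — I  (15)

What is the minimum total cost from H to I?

18

Shortest distances from H:
H: 0
C: 7  (via H)
D: 14  (via H)
A: 15  (via H)
B: 15  (via C)
I: 18  (via B)
Shortest route: H–C–B–I = 18.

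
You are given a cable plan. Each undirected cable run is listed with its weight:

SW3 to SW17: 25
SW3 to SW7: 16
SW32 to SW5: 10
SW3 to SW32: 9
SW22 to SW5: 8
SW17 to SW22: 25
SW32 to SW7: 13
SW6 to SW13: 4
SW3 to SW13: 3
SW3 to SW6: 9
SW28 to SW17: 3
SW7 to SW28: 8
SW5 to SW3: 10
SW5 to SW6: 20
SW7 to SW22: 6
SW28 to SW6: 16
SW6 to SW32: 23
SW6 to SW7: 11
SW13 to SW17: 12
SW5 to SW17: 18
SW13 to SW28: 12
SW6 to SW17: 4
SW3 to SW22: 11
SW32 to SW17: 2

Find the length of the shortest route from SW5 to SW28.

15

Running Dijkstra from SW5:
SW5: 0
SW22: 8  (via SW5)
SW32: 10  (via SW5)
SW3: 10  (via SW5)
SW17: 12  (via SW32)
SW13: 13  (via SW3)
SW7: 14  (via SW22)
SW28: 15  (via SW17)
Shortest route: SW5 → SW32 → SW17 → SW28 = 15.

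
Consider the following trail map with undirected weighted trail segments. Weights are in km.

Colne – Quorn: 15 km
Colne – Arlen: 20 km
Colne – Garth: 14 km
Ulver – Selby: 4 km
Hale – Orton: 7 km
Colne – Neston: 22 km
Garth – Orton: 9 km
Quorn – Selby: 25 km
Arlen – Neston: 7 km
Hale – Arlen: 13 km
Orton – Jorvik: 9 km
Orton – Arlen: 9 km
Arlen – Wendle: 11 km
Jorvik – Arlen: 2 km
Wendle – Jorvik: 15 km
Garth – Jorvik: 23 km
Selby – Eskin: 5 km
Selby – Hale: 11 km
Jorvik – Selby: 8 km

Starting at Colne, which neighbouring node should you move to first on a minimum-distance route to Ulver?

Arlen

Candidate routes:
Colne–Arlen–Jorvik–Selby–Ulver: 20+2+8+4 = 34
Colne–Neston–Arlen–Jorvik–Selby–Ulver: 22+7+2+8+4 = 43
Colne–Quorn–Selby–Ulver: 15+25+4 = 44
Cheapest is Colne–Arlen–Jorvik–Selby–Ulver at 34 km.
So from Colne the first move is to Arlen.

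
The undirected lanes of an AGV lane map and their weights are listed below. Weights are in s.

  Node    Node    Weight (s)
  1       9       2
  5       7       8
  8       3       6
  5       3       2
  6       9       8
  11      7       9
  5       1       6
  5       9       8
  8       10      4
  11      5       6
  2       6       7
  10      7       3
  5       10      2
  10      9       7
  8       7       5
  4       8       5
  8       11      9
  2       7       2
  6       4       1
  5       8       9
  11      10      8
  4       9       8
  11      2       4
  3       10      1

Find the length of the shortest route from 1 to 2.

Enumerating some paths:
1–5–3–10–7–2: 6+2+1+3+2 = 14
1–9–10–7–2: 2+7+3+2 = 14
1–5–10–7–2: 6+2+3+2 = 13
1–5–7–2: 6+8+2 = 16
The minimum is 13 s via 1–5–10–7–2.

13 s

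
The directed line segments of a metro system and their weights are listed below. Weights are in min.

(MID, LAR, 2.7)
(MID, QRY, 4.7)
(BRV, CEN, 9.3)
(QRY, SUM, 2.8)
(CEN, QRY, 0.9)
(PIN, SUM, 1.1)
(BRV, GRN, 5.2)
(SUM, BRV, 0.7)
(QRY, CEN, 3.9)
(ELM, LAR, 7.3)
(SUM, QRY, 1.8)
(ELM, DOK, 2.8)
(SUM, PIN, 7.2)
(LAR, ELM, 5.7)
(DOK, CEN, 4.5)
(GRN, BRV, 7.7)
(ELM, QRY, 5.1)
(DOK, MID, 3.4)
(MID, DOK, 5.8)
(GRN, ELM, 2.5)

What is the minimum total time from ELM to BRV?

8.6 min

Settle nodes by increasing distance from ELM:
ELM: 0
DOK: 2.8  (via ELM)
QRY: 5.1  (via ELM)
MID: 6.2  (via DOK)
LAR: 7.3  (via ELM)
CEN: 7.3  (via DOK)
SUM: 7.9  (via QRY)
BRV: 8.6  (via SUM)
Shortest route: ELM → QRY → SUM → BRV = 8.6 min.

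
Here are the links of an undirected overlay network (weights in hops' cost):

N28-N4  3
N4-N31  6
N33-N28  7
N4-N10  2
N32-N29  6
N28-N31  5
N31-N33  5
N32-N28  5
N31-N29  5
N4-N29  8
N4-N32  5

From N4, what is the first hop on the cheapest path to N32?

N32

Candidate routes:
N4 → N28 → N32: 3+5 = 8
N4 → N32: 5 = 5
The minimum is 5 hops' cost via N4 → N32.
So from N4 the first move is to N32.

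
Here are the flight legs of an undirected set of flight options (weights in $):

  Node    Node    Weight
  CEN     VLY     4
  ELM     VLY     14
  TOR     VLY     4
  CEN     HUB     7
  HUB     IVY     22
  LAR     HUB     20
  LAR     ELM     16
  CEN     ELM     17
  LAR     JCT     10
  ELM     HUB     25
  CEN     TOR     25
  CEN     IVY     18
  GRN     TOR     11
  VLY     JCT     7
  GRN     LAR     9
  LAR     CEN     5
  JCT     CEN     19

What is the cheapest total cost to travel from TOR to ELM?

$18

Compare a few routes:
TOR–VLY–CEN–LAR–ELM: 4+4+5+16 = 29
TOR–GRN–LAR–ELM: 11+9+16 = 36
TOR–VLY–ELM: 4+14 = 18
TOR–VLY–CEN–ELM: 4+4+17 = 25
Cheapest is TOR–VLY–ELM at $18.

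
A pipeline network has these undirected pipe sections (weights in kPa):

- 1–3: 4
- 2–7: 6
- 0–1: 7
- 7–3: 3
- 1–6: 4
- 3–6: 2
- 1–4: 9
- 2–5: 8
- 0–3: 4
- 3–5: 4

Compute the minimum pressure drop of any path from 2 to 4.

Enumerating some paths:
2 - 7 - 3 - 1 - 4: 6+3+4+9 = 22
2 - 7 - 3 - 6 - 1 - 4: 6+3+2+4+9 = 24
Cheapest is 2 - 7 - 3 - 1 - 4 at 22 kPa.

22 kPa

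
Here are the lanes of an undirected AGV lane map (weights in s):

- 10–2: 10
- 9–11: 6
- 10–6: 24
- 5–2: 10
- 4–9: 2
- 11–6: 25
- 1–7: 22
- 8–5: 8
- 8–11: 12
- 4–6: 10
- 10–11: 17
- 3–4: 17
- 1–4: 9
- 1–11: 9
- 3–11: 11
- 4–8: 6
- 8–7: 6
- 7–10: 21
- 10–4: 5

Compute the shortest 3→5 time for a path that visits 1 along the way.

43 s

Shortest 3→1: 3–11–1 = 20
Shortest 1→5: 1–4–8–5 = 23
Total via 1: 20 + 23 = 43 s.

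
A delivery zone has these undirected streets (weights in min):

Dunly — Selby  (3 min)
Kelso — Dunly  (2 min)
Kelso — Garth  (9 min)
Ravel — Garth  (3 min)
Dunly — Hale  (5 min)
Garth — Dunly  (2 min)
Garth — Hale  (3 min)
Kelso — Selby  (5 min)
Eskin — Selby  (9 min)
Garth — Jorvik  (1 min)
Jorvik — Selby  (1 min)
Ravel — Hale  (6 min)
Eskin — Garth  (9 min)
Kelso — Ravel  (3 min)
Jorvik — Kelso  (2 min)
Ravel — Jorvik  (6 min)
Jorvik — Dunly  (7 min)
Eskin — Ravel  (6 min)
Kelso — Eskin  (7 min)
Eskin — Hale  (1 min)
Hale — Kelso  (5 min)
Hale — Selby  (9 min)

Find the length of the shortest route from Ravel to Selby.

Running Dijkstra from Ravel:
Ravel: 0
Kelso: 3  (via Ravel)
Garth: 3  (via Ravel)
Jorvik: 4  (via Garth)
Selby: 5  (via Jorvik)
Shortest route: Ravel–Garth–Jorvik–Selby = 5 min.

5 min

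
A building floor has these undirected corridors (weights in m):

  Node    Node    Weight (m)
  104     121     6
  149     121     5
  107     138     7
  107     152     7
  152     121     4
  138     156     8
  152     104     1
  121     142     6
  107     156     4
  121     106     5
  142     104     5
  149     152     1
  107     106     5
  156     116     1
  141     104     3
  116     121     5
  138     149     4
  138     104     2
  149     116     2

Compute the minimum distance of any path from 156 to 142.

10 m

Enumerating some paths:
156–116–149–152–104–142: 1+2+1+1+5 = 10
156–116–121–142: 1+5+6 = 12
Cheapest is 156–116–149–152–104–142 at 10 m.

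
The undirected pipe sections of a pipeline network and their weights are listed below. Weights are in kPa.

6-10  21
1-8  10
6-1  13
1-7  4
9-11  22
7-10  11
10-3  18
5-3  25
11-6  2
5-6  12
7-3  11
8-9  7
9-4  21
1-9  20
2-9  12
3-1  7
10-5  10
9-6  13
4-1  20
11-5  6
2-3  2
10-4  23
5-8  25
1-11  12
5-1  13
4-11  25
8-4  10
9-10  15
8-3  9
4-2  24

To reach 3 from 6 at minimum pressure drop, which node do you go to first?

Enumerating some paths:
6–1–3: 13+7 = 20
6–11–1–3: 2+12+7 = 21
The minimum is 20 kPa via 6–1–3.
So from 6 the first move is to 1.

1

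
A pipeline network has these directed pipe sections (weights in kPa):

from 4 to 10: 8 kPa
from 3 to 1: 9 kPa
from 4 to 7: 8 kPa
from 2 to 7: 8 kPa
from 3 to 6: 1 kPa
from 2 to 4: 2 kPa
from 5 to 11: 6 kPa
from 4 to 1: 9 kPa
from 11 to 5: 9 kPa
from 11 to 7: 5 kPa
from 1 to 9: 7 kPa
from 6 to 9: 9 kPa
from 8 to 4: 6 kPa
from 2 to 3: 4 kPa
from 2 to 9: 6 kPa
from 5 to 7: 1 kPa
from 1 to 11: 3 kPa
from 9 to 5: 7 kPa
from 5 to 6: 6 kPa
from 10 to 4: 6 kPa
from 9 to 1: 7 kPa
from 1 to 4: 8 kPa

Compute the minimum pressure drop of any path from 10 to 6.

33 kPa

Compare a few routes:
10–4–1–9–5–6: 6+9+7+7+6 = 35
10–4–1–11–5–6: 6+9+3+9+6 = 33
Cheapest is 10–4–1–11–5–6 at 33 kPa.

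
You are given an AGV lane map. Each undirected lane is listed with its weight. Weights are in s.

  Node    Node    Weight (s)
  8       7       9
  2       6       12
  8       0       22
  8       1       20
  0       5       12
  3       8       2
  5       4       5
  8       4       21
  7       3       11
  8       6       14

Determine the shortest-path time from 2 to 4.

Settle nodes by increasing distance from 2:
2: 0
6: 12  (via 2)
8: 26  (via 6)
3: 28  (via 8)
7: 35  (via 8)
1: 46  (via 8)
4: 47  (via 8)
Shortest route: 2 → 6 → 8 → 4 = 47 s.

47 s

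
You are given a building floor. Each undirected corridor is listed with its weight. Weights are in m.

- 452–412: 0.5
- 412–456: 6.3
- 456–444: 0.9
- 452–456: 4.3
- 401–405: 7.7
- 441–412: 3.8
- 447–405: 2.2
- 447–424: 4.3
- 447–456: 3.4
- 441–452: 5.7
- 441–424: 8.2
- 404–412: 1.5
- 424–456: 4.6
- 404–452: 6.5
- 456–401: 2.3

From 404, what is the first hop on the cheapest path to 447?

412

Compare a few routes:
404 → 412 → 456 → 447: 1.5+6.3+3.4 = 11.2
404 → 452 → 456 → 447: 6.5+4.3+3.4 = 14.2
404 → 412 → 452 → 456 → 447: 1.5+0.5+4.3+3.4 = 9.7
Cheapest is 404 → 412 → 452 → 456 → 447 at 9.7 m.
So from 404 the first move is to 412.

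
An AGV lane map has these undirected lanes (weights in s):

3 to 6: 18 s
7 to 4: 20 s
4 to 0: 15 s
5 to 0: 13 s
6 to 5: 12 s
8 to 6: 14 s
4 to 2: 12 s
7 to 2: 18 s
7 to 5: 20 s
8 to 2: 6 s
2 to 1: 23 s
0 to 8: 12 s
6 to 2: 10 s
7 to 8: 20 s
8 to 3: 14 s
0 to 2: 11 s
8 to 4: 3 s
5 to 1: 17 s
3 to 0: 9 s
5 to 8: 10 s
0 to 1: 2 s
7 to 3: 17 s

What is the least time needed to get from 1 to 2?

Compare a few routes:
1 → 0 → 2: 2+11 = 13
1 → 0 → 8 → 2: 2+12+6 = 20
Cheapest is 1 → 0 → 2 at 13 s.

13 s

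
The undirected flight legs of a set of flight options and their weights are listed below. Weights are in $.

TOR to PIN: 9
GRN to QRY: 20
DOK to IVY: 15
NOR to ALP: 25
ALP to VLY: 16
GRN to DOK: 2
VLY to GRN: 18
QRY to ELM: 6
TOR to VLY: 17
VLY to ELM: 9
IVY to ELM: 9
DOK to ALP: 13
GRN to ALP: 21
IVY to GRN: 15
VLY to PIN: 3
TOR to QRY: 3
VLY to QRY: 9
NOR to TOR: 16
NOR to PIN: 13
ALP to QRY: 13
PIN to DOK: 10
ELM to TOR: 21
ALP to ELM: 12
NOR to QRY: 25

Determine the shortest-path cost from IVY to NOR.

$34

Running Dijkstra from IVY:
IVY: 0
ELM: 9  (via IVY)
QRY: 15  (via ELM)
DOK: 15  (via IVY)
GRN: 15  (via IVY)
VLY: 18  (via ELM)
TOR: 18  (via QRY)
PIN: 21  (via VLY)
ALP: 21  (via ELM)
NOR: 34  (via TOR)
Shortest route: IVY → ELM → QRY → TOR → NOR = $34.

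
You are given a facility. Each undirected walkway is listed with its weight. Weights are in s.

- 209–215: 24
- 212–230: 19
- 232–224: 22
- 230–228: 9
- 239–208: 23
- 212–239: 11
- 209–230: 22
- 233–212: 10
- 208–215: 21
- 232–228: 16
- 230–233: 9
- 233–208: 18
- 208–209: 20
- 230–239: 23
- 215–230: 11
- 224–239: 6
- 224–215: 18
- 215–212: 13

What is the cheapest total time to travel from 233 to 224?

Settle nodes by increasing distance from 233:
233: 0
230: 9  (via 233)
212: 10  (via 233)
208: 18  (via 233)
228: 18  (via 230)
215: 20  (via 230)
239: 21  (via 212)
224: 27  (via 239)
Shortest route: 233–212–239–224 = 27 s.

27 s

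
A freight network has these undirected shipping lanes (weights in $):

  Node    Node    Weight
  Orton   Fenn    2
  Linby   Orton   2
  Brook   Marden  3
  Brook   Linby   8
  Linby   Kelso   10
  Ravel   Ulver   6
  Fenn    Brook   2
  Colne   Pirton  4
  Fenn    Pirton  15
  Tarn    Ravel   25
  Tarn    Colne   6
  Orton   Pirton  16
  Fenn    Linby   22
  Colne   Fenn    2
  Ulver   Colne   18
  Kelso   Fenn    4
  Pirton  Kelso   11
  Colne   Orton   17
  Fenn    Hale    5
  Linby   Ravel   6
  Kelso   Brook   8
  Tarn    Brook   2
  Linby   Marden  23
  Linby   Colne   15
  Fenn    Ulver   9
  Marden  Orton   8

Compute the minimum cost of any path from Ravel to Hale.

Settle nodes by increasing distance from Ravel:
Ravel: 0
Ulver: 6  (via Ravel)
Linby: 6  (via Ravel)
Orton: 8  (via Linby)
Fenn: 10  (via Orton)
Colne: 12  (via Fenn)
Brook: 12  (via Fenn)
Kelso: 14  (via Fenn)
Tarn: 14  (via Brook)
Marden: 15  (via Brook)
Hale: 15  (via Fenn)
Shortest route: Ravel–Linby–Orton–Fenn–Hale = $15.

$15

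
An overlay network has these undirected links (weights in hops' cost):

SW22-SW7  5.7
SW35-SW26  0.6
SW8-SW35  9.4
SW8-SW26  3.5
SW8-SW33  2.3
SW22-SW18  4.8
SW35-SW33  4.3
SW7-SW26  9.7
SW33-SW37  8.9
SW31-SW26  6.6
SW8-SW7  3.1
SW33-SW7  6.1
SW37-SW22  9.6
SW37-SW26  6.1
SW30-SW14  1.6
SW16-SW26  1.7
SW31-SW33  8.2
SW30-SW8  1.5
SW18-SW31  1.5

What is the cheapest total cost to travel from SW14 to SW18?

Settle nodes by increasing distance from SW14:
SW14: 0
SW30: 1.6  (via SW14)
SW8: 3.1  (via SW30)
SW33: 5.4  (via SW8)
SW7: 6.2  (via SW8)
SW26: 6.6  (via SW8)
SW35: 7.2  (via SW26)
SW16: 8.3  (via SW26)
SW22: 11.9  (via SW7)
SW37: 12.7  (via SW26)
SW31: 13.2  (via SW26)
SW18: 14.7  (via SW31)
Shortest route: SW14 → SW30 → SW8 → SW26 → SW31 → SW18 = 14.7 hops' cost.

14.7 hops' cost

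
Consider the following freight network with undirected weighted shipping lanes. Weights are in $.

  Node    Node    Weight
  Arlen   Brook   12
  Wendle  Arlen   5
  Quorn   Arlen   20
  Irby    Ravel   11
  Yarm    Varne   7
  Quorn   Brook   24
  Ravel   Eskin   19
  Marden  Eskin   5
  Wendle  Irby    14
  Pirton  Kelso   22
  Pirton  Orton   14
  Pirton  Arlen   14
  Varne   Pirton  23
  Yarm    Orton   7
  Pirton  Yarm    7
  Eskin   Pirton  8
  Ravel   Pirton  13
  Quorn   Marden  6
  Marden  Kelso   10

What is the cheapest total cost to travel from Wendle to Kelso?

$41

Running Dijkstra from Wendle:
Wendle: 0
Arlen: 5  (via Wendle)
Irby: 14  (via Wendle)
Brook: 17  (via Arlen)
Pirton: 19  (via Arlen)
Ravel: 25  (via Irby)
Quorn: 25  (via Arlen)
Yarm: 26  (via Pirton)
Eskin: 27  (via Pirton)
Marden: 31  (via Quorn)
Varne: 33  (via Yarm)
Orton: 33  (via Pirton)
Kelso: 41  (via Pirton)
Shortest route: Wendle–Arlen–Pirton–Kelso = $41.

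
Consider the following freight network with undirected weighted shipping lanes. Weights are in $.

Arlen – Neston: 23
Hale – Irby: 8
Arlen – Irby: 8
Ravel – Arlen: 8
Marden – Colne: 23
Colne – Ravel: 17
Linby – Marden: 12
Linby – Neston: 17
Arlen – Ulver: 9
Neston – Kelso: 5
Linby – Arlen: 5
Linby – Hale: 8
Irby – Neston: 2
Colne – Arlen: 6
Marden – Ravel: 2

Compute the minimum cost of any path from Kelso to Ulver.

Shortest distances from Kelso:
Kelso: 0
Neston: 5  (via Kelso)
Irby: 7  (via Neston)
Hale: 15  (via Irby)
Arlen: 15  (via Irby)
Linby: 20  (via Arlen)
Colne: 21  (via Arlen)
Ravel: 23  (via Arlen)
Ulver: 24  (via Arlen)
Shortest route: Kelso–Neston–Irby–Arlen–Ulver = $24.

$24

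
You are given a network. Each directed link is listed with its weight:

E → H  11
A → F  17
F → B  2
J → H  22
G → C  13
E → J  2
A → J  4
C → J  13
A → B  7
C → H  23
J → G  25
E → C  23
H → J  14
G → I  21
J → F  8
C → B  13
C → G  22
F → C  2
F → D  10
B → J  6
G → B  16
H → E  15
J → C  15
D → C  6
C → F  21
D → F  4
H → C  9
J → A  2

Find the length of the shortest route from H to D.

32

Settle nodes by increasing distance from H:
H: 0
C: 9  (via H)
J: 14  (via H)
E: 15  (via H)
A: 16  (via J)
B: 22  (via C)
F: 22  (via J)
G: 31  (via C)
D: 32  (via F)
Shortest route: H–J–F–D = 32.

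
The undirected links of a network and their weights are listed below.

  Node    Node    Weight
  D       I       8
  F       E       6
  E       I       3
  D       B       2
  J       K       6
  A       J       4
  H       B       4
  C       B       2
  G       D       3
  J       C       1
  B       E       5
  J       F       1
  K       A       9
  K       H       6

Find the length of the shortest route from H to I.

12

Enumerating some paths:
H–B–E–I: 4+5+3 = 12
H–B–D–I: 4+2+8 = 14
The minimum is 12 via H–B–E–I.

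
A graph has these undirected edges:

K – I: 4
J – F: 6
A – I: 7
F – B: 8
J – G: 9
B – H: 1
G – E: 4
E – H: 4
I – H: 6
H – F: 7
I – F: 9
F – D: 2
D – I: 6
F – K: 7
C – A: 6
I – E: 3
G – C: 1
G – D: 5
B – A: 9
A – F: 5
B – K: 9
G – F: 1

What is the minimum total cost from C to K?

Compare a few routes:
C–G–F–K: 1+1+7 = 9
C–G–E–I–K: 1+4+3+4 = 12
C–G–F–D–I–K: 1+1+2+6+4 = 14
Cheapest is C–G–F–K at 9.

9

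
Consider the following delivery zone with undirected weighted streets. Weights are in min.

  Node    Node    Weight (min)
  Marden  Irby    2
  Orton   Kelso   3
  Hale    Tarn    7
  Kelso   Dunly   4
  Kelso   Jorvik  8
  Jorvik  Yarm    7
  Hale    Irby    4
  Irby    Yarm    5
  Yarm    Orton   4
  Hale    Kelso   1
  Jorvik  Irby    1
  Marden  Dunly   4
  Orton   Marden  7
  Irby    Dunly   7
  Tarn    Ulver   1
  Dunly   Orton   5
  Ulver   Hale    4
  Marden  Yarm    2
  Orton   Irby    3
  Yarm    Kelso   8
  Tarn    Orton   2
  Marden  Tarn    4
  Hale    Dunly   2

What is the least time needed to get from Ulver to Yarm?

7 min

Settle nodes by increasing distance from Ulver:
Ulver: 0
Tarn: 1  (via Ulver)
Orton: 3  (via Tarn)
Hale: 4  (via Ulver)
Kelso: 5  (via Hale)
Marden: 5  (via Tarn)
Dunly: 6  (via Hale)
Irby: 6  (via Orton)
Yarm: 7  (via Orton)
Shortest route: Ulver–Tarn–Orton–Yarm = 7 min.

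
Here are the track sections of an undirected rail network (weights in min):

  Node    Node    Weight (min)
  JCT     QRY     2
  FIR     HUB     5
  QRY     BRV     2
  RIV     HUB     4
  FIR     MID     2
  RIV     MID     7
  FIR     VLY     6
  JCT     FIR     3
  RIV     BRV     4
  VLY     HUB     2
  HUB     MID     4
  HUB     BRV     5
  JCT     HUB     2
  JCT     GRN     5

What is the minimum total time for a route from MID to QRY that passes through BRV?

Best MID to BRV: MID–HUB–BRV costing 9
Shortest BRV→QRY: BRV–QRY = 2
Total via BRV: 9 + 2 = 11 min.

11 min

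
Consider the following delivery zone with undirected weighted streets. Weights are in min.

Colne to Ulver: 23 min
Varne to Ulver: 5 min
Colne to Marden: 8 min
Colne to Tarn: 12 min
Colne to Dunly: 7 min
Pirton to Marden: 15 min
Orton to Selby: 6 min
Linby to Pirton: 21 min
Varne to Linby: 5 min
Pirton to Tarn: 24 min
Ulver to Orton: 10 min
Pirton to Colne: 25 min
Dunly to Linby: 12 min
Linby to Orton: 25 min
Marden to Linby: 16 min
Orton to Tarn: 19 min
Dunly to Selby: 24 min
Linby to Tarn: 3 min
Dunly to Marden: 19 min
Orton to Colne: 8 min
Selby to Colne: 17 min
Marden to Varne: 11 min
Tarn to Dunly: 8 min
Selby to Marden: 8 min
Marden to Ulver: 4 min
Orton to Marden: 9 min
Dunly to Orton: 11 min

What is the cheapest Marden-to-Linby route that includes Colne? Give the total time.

Shortest Marden→Colne: Marden → Colne = 8
Shortest Colne→Linby: Colne → Tarn → Linby = 15
Total via Colne: 8 + 15 = 23 min.

23 min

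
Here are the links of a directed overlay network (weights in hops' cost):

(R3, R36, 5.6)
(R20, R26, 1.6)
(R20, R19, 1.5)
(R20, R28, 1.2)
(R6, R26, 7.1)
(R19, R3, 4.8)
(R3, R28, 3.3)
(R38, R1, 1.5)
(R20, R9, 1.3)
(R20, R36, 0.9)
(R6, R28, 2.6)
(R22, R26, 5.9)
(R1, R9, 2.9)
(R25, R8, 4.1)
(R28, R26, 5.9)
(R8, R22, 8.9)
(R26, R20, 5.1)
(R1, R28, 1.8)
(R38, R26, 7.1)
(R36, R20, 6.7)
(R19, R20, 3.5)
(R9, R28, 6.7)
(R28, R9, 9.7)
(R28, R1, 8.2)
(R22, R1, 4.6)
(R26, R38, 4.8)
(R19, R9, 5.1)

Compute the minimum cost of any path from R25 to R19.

Settle nodes by increasing distance from R25:
R25: 0
R8: 4.1  (via R25)
R22: 13  (via R8)
R1: 17.6  (via R22)
R26: 18.9  (via R22)
R28: 19.4  (via R1)
R9: 20.5  (via R1)
R38: 23.7  (via R26)
R20: 24  (via R26)
R36: 24.9  (via R20)
R19: 25.5  (via R20)
Shortest route: R25–R8–R22–R26–R20–R19 = 25.5 hops' cost.

25.5 hops' cost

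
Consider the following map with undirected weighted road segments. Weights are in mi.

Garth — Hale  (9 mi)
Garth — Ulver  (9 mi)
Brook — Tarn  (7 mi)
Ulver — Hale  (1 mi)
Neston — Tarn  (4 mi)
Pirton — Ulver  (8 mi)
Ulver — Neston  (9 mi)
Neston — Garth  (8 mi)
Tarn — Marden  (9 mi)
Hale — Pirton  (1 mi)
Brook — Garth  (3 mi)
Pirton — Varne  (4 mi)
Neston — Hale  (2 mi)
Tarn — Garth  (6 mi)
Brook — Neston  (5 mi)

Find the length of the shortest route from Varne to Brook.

12 mi

Candidate routes:
Varne - Pirton - Hale - Neston - Garth - Brook: 4+1+2+8+3 = 18
Varne - Pirton - Hale - Neston - Brook: 4+1+2+5 = 12
Varne - Pirton - Hale - Garth - Brook: 4+1+9+3 = 17
Varne - Pirton - Hale - Neston - Tarn - Brook: 4+1+2+4+7 = 18
Cheapest is Varne - Pirton - Hale - Neston - Brook at 12 mi.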